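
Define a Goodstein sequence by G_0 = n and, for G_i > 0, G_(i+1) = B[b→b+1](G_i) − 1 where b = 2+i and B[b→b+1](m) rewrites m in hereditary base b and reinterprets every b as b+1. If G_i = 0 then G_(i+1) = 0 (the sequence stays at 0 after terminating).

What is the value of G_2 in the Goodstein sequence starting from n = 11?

1027

G_0 = 11. HB_2(11) = 2^(2 + 1) + 2 + 1. Bump = 85. G_1 = 84.
G_1 = 84. HB_3(84) = 3^(3 + 1) + 3. Bump = 1028. G_2 = 1027.
G_2 = 1027. HB_4(1027) = 4^(4 + 1) + 3. Bump = 15628. G_3 = 15627.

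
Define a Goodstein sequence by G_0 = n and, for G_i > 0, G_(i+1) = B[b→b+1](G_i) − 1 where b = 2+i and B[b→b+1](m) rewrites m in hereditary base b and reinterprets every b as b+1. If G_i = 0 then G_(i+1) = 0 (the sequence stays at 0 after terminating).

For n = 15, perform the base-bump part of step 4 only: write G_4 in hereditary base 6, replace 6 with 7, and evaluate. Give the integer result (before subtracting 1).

i=0: 15 = 2^(2 + 1) + 2^2 + 2 + 1 (b=2); 2→3: 3^(3 + 1) + 3^3 + 3 + 1 = 112; 112−1 = 111
i=1: 111 = 3^(3 + 1) + 3^3 + 3 (b=3); 3→4: 4^(4 + 1) + 4^4 + 4 = 1284; 1284−1 = 1283
i=2: 1283 = 4^(4 + 1) + 4^4 + 3 (b=4); 4→5: 5^(5 + 1) + 5^5 + 3 = 18753; 18753−1 = 18752
i=3: 18752 = 5^(5 + 1) + 5^5 + 2 (b=5); 5→6: 6^(6 + 1) + 6^6 + 2 = 326594; 326594−1 = 326593
i=4: 326593 = 6^(6 + 1) + 6^6 + 1 (b=6); 6→7: 7^(7 + 1) + 7^7 + 1 = 6588345; 6588345−1 = 6588344

6588345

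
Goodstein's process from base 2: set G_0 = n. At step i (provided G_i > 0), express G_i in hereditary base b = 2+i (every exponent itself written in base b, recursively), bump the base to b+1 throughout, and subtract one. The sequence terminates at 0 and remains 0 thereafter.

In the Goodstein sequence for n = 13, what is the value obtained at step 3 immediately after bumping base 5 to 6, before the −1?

280712

base 2: 13 = 2^(2 + 1) + 2^2 + 1; at 3: 3^(3 + 1) + 3^3 + 1 = 109; next = 108
base 3: 108 = 3^(3 + 1) + 3^3; at 4: 4^(4 + 1) + 4^4 = 1280; next = 1279
base 4: 1279 = 4^(4 + 1) + 3·4^3 + 3·4^2 + 3·4 + 3; at 5: 5^(5 + 1) + 3·5^3 + 3·5^2 + 3·5 + 3 = 16093; next = 16092
base 5: 16092 = 5^(5 + 1) + 3·5^3 + 3·5^2 + 3·5 + 2; at 6: 6^(6 + 1) + 3·6^3 + 3·6^2 + 3·6 + 2 = 280712; next = 280711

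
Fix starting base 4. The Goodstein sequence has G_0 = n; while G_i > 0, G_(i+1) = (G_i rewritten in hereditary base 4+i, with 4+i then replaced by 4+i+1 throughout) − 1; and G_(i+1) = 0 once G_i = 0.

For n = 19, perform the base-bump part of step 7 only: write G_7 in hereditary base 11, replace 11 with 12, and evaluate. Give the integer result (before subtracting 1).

88

G_0 = 19. HB_4(19) = 4^2 + 3. Bump = 28. G_1 = 27.
G_1 = 27. HB_5(27) = 5^2 + 2. Bump = 38. G_2 = 37.
G_2 = 37. HB_6(37) = 6^2 + 1. Bump = 50. G_3 = 49.
G_3 = 49. HB_7(49) = 7^2. Bump = 64. G_4 = 63.
G_4 = 63. HB_8(63) = 7·8 + 7. Bump = 70. G_5 = 69.
G_5 = 69. HB_9(69) = 7·9 + 6. Bump = 76. G_6 = 75.
G_6 = 75. HB_10(75) = 7·10 + 5. Bump = 82. G_7 = 81.
G_7 = 81. HB_11(81) = 7·11 + 4. Bump = 88. G_8 = 87.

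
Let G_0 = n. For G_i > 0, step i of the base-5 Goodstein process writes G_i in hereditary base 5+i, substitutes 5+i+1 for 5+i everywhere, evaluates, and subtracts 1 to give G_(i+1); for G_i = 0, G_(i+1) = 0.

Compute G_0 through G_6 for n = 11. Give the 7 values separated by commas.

[0] 11 ≡ 2·5 + 1 (base 5). Lift 6: 13. −1: 12.
[1] 12 ≡ 2·6 (base 6). Lift 7: 14. −1: 13.
[2] 13 ≡ 7 + 6 (base 7). Lift 8: 14. −1: 13.
[3] 13 ≡ 8 + 5 (base 8). Lift 9: 14. −1: 13.
[4] 13 ≡ 9 + 4 (base 9). Lift 10: 14. −1: 13.
[5] 13 ≡ 10 + 3 (base 10). Lift 11: 14. −1: 13.

11, 12, 13, 13, 13, 13, 13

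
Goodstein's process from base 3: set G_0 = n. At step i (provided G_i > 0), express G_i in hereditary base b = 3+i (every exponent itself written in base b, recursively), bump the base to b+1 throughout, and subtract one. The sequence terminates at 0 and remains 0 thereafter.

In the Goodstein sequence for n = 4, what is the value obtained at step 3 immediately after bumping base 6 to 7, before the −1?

4 —HB3→ 3 + 1 —bump→ 4 + 1 = 5 —(−1)→ 4
4 —HB4→ 4 —bump→ 5 = 5 —(−1)→ 4
4 —HB5→ 4 —bump→ 4 = 4 —(−1)→ 3
3 —HB6→ 3 —bump→ 3 = 3 —(−1)→ 2

3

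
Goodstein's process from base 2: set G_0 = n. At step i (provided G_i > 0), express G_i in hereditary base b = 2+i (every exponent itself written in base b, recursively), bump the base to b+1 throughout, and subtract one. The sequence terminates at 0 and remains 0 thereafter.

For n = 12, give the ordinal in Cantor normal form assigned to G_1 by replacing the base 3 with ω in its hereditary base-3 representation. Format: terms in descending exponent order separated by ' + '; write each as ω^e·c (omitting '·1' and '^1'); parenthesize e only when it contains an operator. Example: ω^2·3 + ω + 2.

ω^(ω + 1) + ω^2·2 + ω·2 + 2

G_0=12  [base 2] 2^(2 + 1) + 2^2  →[2↦3]→  3^(3 + 1) + 3^3 = 108  −1 ⇒ G_1=107
G_1=107  [base 3] 3^(3 + 1) + 2·3^2 + 2·3 + 2  →[3↦4]→  4^(4 + 1) + 2·4^2 + 2·4 + 2 = 1066  −1 ⇒ G_2=1065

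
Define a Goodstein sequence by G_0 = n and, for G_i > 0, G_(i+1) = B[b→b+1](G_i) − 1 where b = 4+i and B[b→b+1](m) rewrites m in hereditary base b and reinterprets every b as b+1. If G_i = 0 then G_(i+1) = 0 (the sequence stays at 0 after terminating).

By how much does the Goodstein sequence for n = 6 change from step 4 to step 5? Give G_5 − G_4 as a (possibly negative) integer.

-1

(0) 6|_4 = 4 + 2 ↦ 5 + 2|_5 = 7 ⇒ 6
(1) 6|_5 = 5 + 1 ↦ 6 + 1|_6 = 7 ⇒ 6
(2) 6|_6 = 6 ↦ 7|_7 = 7 ⇒ 6
(3) 6|_7 = 6 ↦ 6|_8 = 6 ⇒ 5
(4) 5|_8 = 5 ↦ 5|_9 = 5 ⇒ 4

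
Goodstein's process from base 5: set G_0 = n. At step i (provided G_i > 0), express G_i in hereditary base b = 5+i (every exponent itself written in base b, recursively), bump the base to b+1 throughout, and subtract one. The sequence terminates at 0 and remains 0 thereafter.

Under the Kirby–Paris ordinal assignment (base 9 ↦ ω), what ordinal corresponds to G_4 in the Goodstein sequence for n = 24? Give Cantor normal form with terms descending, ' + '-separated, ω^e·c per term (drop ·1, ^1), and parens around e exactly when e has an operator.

24 —HB5→ 4·5 + 4 —bump→ 4·6 + 4 = 28 —(−1)→ 27
27 —HB6→ 4·6 + 3 —bump→ 4·7 + 3 = 31 —(−1)→ 30
30 —HB7→ 4·7 + 2 —bump→ 4·8 + 2 = 34 —(−1)→ 33
33 —HB8→ 4·8 + 1 —bump→ 4·9 + 1 = 37 —(−1)→ 36
36 —HB9→ 4·9 —bump→ 4·10 = 40 —(−1)→ 39

ω·4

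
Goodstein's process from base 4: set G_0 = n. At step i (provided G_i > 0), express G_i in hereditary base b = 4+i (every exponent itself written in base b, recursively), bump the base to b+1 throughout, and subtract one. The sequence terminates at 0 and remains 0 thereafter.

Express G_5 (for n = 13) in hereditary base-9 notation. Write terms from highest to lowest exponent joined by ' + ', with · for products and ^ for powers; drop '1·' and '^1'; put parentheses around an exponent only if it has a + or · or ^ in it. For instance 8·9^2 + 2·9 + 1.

2·9 + 2

[0] 13 ≡ 3·4 + 1 (base 4). Lift 5: 16. −1: 15.
[1] 15 ≡ 3·5 (base 5). Lift 6: 18. −1: 17.
[2] 17 ≡ 2·6 + 5 (base 6). Lift 7: 19. −1: 18.
[3] 18 ≡ 2·7 + 4 (base 7). Lift 8: 20. −1: 19.
[4] 19 ≡ 2·8 + 3 (base 8). Lift 9: 21. −1: 20.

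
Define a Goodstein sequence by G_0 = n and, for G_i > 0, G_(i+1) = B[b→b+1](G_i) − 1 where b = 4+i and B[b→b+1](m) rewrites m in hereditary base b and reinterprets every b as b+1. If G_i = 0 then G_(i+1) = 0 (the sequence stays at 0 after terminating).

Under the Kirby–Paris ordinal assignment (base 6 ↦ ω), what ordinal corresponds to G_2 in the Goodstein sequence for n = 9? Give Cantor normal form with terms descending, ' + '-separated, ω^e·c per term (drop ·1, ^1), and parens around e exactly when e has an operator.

(0) 9|_4 = 2·4 + 1 ↦ 2·5 + 1|_5 = 11 ⇒ 10
(1) 10|_5 = 2·5 ↦ 2·6|_6 = 12 ⇒ 11
(2) 11|_6 = 6 + 5 ↦ 7 + 5|_7 = 12 ⇒ 11

ω + 5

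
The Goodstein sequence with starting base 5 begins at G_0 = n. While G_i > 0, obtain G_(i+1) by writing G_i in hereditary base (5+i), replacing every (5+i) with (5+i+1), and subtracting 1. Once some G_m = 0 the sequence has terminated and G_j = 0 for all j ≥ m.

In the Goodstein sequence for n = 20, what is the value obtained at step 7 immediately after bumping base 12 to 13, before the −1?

(0) 20|_5 = 4·5 ↦ 4·6|_6 = 24 ⇒ 23
(1) 23|_6 = 3·6 + 5 ↦ 3·7 + 5|_7 = 26 ⇒ 25
(2) 25|_7 = 3·7 + 4 ↦ 3·8 + 4|_8 = 28 ⇒ 27
(3) 27|_8 = 3·8 + 3 ↦ 3·9 + 3|_9 = 30 ⇒ 29
(4) 29|_9 = 3·9 + 2 ↦ 3·10 + 2|_10 = 32 ⇒ 31
(5) 31|_10 = 3·10 + 1 ↦ 3·11 + 1|_11 = 34 ⇒ 33
(6) 33|_11 = 3·11 ↦ 3·12|_12 = 36 ⇒ 35
(7) 35|_12 = 2·12 + 11 ↦ 2·13 + 11|_13 = 37 ⇒ 36

37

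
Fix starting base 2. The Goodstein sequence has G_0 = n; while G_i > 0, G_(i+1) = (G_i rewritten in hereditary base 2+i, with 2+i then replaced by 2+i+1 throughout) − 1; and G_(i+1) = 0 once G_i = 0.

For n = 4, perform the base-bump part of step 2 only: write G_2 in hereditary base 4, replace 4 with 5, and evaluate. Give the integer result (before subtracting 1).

G_0=4  [base 2] 2^2  →[2↦3]→  3^3 = 27  −1 ⇒ G_1=26
G_1=26  [base 3] 2·3^2 + 2·3 + 2  →[3↦4]→  2·4^2 + 2·4 + 2 = 42  −1 ⇒ G_2=41
G_2=41  [base 4] 2·4^2 + 2·4 + 1  →[4↦5]→  2·5^2 + 2·5 + 1 = 61  −1 ⇒ G_3=60

61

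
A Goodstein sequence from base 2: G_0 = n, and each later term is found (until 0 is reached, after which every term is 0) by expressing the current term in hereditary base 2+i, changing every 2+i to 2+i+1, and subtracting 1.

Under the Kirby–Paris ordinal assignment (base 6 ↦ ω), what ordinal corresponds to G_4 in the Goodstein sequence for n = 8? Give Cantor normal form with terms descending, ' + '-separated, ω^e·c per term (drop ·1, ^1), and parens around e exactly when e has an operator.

[0] 8 ≡ 2^(2 + 1) (base 2). Lift 3: 81. −1: 80.
[1] 80 ≡ 2·3^3 + 2·3^2 + 2·3 + 2 (base 3). Lift 4: 554. −1: 553.
[2] 553 ≡ 2·4^4 + 2·4^2 + 2·4 + 1 (base 4). Lift 5: 6311. −1: 6310.
[3] 6310 ≡ 2·5^5 + 2·5^2 + 2·5 (base 5). Lift 6: 93396. −1: 93395.
[4] 93395 ≡ 2·6^6 + 2·6^2 + 6 + 5 (base 6). Lift 7: 1647196. −1: 1647195.

ω^ω·2 + ω^2·2 + ω + 5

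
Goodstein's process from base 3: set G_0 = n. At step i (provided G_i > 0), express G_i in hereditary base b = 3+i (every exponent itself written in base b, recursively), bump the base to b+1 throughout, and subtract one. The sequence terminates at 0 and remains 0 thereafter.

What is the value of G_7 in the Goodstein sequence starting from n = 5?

G_0=5  [base 3] 3 + 2  →[3↦4]→  4 + 2 = 6  −1 ⇒ G_1=5
G_1=5  [base 4] 4 + 1  →[4↦5]→  5 + 1 = 6  −1 ⇒ G_2=5
G_2=5  [base 5] 5  →[5↦6]→  6 = 6  −1 ⇒ G_3=5
G_3=5  [base 6] 5  →[6↦7]→  5 = 5  −1 ⇒ G_4=4
G_4=4  [base 7] 4  →[7↦8]→  4 = 4  −1 ⇒ G_5=3
G_5=3  [base 8] 3  →[8↦9]→  3 = 3  −1 ⇒ G_6=2
G_6=2  [base 9] 2  →[9↦10]→  2 = 2  −1 ⇒ G_7=1
G_7=1  [base 10] 1  →[10↦11]→  1 = 1  −1 ⇒ G_8=0

1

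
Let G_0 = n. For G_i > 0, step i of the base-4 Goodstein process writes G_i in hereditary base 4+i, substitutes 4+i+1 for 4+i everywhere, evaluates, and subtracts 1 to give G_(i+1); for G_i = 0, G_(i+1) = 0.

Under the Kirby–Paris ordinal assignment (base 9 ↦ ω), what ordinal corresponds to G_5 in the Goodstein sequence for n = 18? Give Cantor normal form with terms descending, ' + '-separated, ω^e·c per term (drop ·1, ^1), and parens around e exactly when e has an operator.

ω·6 + 4

step 0: 18 = 4^2 + 2; sub 5 for 4: 5^2 + 2; = 27; G_1 = 27−1 = 26
step 1: 26 = 5^2 + 1; sub 6 for 5: 6^2 + 1; = 37; G_2 = 37−1 = 36
step 2: 36 = 6^2; sub 7 for 6: 7^2; = 49; G_3 = 49−1 = 48
step 3: 48 = 6·7 + 6; sub 8 for 7: 6·8 + 6; = 54; G_4 = 54−1 = 53
step 4: 53 = 6·8 + 5; sub 9 for 8: 6·9 + 5; = 59; G_5 = 59−1 = 58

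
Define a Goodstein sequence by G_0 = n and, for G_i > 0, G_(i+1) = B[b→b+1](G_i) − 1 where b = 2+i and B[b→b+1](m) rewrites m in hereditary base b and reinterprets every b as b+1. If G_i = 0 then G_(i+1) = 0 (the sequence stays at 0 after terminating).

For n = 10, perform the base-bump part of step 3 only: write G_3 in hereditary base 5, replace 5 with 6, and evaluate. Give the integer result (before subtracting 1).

279936

G_0=10  [base 2] 2^(2 + 1) + 2  →[2↦3]→  3^(3 + 1) + 3 = 84  −1 ⇒ G_1=83
G_1=83  [base 3] 3^(3 + 1) + 2  →[3↦4]→  4^(4 + 1) + 2 = 1026  −1 ⇒ G_2=1025
G_2=1025  [base 4] 4^(4 + 1) + 1  →[4↦5]→  5^(5 + 1) + 1 = 15626  −1 ⇒ G_3=15625
G_3=15625  [base 5] 5^(5 + 1)  →[5↦6]→  6^(6 + 1) = 279936  −1 ⇒ G_4=279935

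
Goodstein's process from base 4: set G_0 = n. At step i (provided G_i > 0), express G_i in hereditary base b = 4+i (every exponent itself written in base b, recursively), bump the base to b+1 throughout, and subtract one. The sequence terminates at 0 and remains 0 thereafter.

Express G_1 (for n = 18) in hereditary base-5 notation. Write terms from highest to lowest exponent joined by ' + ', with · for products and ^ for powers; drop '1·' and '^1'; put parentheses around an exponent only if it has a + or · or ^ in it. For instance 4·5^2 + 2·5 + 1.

5^2 + 1

G_0 = 18. HB_4(18) = 4^2 + 2. Bump = 27. G_1 = 26.
G_1 = 26. HB_5(26) = 5^2 + 1. Bump = 37. G_2 = 36.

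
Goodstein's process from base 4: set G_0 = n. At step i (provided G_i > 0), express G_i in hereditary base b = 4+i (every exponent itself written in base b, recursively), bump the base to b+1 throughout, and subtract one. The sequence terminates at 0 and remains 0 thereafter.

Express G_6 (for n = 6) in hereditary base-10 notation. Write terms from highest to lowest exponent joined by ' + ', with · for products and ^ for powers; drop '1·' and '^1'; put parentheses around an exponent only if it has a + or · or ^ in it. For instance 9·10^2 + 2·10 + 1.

(0) 6|_4 = 4 + 2 ↦ 5 + 2|_5 = 7 ⇒ 6
(1) 6|_5 = 5 + 1 ↦ 6 + 1|_6 = 7 ⇒ 6
(2) 6|_6 = 6 ↦ 7|_7 = 7 ⇒ 6
(3) 6|_7 = 6 ↦ 6|_8 = 6 ⇒ 5
(4) 5|_8 = 5 ↦ 5|_9 = 5 ⇒ 4
(5) 4|_9 = 4 ↦ 4|_10 = 4 ⇒ 3
(6) 3|_10 = 3 ↦ 3|_11 = 3 ⇒ 2

3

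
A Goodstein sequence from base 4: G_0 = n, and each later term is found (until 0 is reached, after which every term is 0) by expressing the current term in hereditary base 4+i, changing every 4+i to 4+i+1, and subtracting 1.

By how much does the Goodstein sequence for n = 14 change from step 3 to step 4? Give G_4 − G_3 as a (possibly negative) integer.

[0] 14 ≡ 3·4 + 2 (base 4). Lift 5: 17. −1: 16.
[1] 16 ≡ 3·5 + 1 (base 5). Lift 6: 19. −1: 18.
[2] 18 ≡ 3·6 (base 6). Lift 7: 21. −1: 20.
[3] 20 ≡ 2·7 + 6 (base 7). Lift 8: 22. −1: 21.

1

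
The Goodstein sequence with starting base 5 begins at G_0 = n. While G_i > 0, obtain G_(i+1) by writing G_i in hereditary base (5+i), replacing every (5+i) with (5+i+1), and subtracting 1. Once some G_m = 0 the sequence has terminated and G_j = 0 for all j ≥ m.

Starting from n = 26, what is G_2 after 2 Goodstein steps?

G_0=26  [base 5] 5^2 + 1  →[5↦6]→  6^2 + 1 = 37  −1 ⇒ G_1=36
G_1=36  [base 6] 6^2  →[6↦7]→  7^2 = 49  −1 ⇒ G_2=48
G_2=48  [base 7] 6·7 + 6  →[7↦8]→  6·8 + 6 = 54  −1 ⇒ G_3=53

48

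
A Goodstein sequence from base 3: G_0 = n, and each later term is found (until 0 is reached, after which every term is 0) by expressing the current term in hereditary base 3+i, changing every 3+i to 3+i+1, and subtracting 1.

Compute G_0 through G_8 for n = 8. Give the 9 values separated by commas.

base 3: 8 = 2·3 + 2; at 4: 2·4 + 2 = 10; next = 9
base 4: 9 = 2·4 + 1; at 5: 2·5 + 1 = 11; next = 10
base 5: 10 = 2·5; at 6: 2·6 = 12; next = 11
base 6: 11 = 6 + 5; at 7: 7 + 5 = 12; next = 11
base 7: 11 = 7 + 4; at 8: 8 + 4 = 12; next = 11
base 8: 11 = 8 + 3; at 9: 9 + 3 = 12; next = 11
base 9: 11 = 9 + 2; at 10: 10 + 2 = 12; next = 11
base 10: 11 = 10 + 1; at 11: 11 + 1 = 12; next = 11

8, 9, 10, 11, 11, 11, 11, 11, 11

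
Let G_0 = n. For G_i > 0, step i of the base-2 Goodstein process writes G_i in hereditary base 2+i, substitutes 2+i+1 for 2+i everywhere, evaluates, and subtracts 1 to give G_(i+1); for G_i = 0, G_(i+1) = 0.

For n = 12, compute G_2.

1065

G_0 = 12. HB_2(12) = 2^(2 + 1) + 2^2. Bump = 108. G_1 = 107.
G_1 = 107. HB_3(107) = 3^(3 + 1) + 2·3^2 + 2·3 + 2. Bump = 1066. G_2 = 1065.
G_2 = 1065. HB_4(1065) = 4^(4 + 1) + 2·4^2 + 2·4 + 1. Bump = 15686. G_3 = 15685.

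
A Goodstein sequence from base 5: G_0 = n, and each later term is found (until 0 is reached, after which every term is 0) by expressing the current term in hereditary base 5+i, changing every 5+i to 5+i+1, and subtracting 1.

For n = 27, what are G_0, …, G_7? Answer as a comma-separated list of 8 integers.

G_0=27  [base 5] 5^2 + 2  →[5↦6]→  6^2 + 2 = 38  −1 ⇒ G_1=37
G_1=37  [base 6] 6^2 + 1  →[6↦7]→  7^2 + 1 = 50  −1 ⇒ G_2=49
G_2=49  [base 7] 7^2  →[7↦8]→  8^2 = 64  −1 ⇒ G_3=63
G_3=63  [base 8] 7·8 + 7  →[8↦9]→  7·9 + 7 = 70  −1 ⇒ G_4=69
G_4=69  [base 9] 7·9 + 6  →[9↦10]→  7·10 + 6 = 76  −1 ⇒ G_5=75
G_5=75  [base 10] 7·10 + 5  →[10↦11]→  7·11 + 5 = 82  −1 ⇒ G_6=81
G_6=81  [base 11] 7·11 + 4  →[11↦12]→  7·12 + 4 = 88  −1 ⇒ G_7=87

27, 37, 49, 63, 69, 75, 81, 87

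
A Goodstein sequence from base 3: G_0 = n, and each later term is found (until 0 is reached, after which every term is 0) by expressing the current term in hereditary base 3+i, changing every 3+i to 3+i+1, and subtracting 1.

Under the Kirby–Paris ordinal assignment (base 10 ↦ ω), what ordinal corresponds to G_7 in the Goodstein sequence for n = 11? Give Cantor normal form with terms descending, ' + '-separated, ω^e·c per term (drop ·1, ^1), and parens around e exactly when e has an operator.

ω·5 + 1

(0) 11|_3 = 3^2 + 2 ↦ 4^2 + 2|_4 = 18 ⇒ 17
(1) 17|_4 = 4^2 + 1 ↦ 5^2 + 1|_5 = 26 ⇒ 25
(2) 25|_5 = 5^2 ↦ 6^2|_6 = 36 ⇒ 35
(3) 35|_6 = 5·6 + 5 ↦ 5·7 + 5|_7 = 40 ⇒ 39
(4) 39|_7 = 5·7 + 4 ↦ 5·8 + 4|_8 = 44 ⇒ 43
(5) 43|_8 = 5·8 + 3 ↦ 5·9 + 3|_9 = 48 ⇒ 47
(6) 47|_9 = 5·9 + 2 ↦ 5·10 + 2|_10 = 52 ⇒ 51
(7) 51|_10 = 5·10 + 1 ↦ 5·11 + 1|_11 = 56 ⇒ 55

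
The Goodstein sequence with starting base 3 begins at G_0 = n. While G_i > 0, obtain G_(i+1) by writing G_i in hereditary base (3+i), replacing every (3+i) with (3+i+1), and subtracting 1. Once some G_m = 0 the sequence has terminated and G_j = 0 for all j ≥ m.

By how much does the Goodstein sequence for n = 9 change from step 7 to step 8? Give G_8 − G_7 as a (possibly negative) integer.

base 3: 9 = 3^2; at 4: 4^2 = 16; next = 15
base 4: 15 = 3·4 + 3; at 5: 3·5 + 3 = 18; next = 17
base 5: 17 = 3·5 + 2; at 6: 3·6 + 2 = 20; next = 19
base 6: 19 = 3·6 + 1; at 7: 3·7 + 1 = 22; next = 21
base 7: 21 = 3·7; at 8: 3·8 = 24; next = 23
base 8: 23 = 2·8 + 7; at 9: 2·9 + 7 = 25; next = 24
base 9: 24 = 2·9 + 6; at 10: 2·10 + 6 = 26; next = 25
base 10: 25 = 2·10 + 5; at 11: 2·11 + 5 = 27; next = 26

1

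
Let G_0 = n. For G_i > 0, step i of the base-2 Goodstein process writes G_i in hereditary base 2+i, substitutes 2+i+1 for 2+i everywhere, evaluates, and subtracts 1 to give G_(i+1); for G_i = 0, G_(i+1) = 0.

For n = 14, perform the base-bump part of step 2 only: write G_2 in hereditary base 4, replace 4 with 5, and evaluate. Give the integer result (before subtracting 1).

[0] 14 ≡ 2^(2 + 1) + 2^2 + 2 (base 2). Lift 3: 111. −1: 110.
[1] 110 ≡ 3^(3 + 1) + 3^3 + 2 (base 3). Lift 4: 1282. −1: 1281.
[2] 1281 ≡ 4^(4 + 1) + 4^4 + 1 (base 4). Lift 5: 18751. −1: 18750.

18751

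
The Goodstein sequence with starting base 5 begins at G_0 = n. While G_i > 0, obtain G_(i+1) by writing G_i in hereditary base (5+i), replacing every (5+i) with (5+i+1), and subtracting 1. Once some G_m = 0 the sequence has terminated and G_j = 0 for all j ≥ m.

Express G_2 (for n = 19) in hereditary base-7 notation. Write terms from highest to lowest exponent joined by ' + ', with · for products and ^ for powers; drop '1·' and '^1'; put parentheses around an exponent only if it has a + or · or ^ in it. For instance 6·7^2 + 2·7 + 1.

step 0: 19 = 3·5 + 4; sub 6 for 5: 3·6 + 4; = 22; G_1 = 22−1 = 21
step 1: 21 = 3·6 + 3; sub 7 for 6: 3·7 + 3; = 24; G_2 = 24−1 = 23

3·7 + 2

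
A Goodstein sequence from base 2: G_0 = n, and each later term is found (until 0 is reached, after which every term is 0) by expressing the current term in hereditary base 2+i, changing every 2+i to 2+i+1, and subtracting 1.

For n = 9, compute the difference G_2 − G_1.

G_0 = 9. HB_2(9) = 2^(2 + 1) + 1. Bump = 82. G_1 = 81.
G_1 = 81. HB_3(81) = 3^(3 + 1). Bump = 1024. G_2 = 1023.

942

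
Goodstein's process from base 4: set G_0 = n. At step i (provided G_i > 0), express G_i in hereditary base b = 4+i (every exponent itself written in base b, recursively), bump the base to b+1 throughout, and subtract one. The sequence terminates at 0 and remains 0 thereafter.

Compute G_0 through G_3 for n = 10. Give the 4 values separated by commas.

10, 11, 12, 13

10 —HB4→ 2·4 + 2 —bump→ 2·5 + 2 = 12 —(−1)→ 11
11 —HB5→ 2·5 + 1 —bump→ 2·6 + 1 = 13 —(−1)→ 12
12 —HB6→ 2·6 —bump→ 2·7 = 14 —(−1)→ 13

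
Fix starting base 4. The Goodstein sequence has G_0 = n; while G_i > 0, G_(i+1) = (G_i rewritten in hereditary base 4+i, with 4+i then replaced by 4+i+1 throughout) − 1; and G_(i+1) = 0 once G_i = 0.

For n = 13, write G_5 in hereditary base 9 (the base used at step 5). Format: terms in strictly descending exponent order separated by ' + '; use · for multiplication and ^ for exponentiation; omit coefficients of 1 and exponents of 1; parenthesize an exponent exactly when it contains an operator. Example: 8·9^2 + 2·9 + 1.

i=0: 13 = 3·4 + 1 (b=4); 4→5: 3·5 + 1 = 16; 16−1 = 15
i=1: 15 = 3·5 (b=5); 5→6: 3·6 = 18; 18−1 = 17
i=2: 17 = 2·6 + 5 (b=6); 6→7: 2·7 + 5 = 19; 19−1 = 18
i=3: 18 = 2·7 + 4 (b=7); 7→8: 2·8 + 4 = 20; 20−1 = 19
i=4: 19 = 2·8 + 3 (b=8); 8→9: 2·9 + 3 = 21; 21−1 = 20
i=5: 20 = 2·9 + 2 (b=9); 9→10: 2·10 + 2 = 22; 22−1 = 21

2·9 + 2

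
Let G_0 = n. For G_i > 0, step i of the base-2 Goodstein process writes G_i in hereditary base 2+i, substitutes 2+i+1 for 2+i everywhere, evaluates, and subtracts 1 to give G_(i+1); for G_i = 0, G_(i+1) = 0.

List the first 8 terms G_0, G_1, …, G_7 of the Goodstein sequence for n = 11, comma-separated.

i=0: 11 = 2^(2 + 1) + 2 + 1 (b=2); 2→3: 3^(3 + 1) + 3 + 1 = 85; 85−1 = 84
i=1: 84 = 3^(3 + 1) + 3 (b=3); 3→4: 4^(4 + 1) + 4 = 1028; 1028−1 = 1027
i=2: 1027 = 4^(4 + 1) + 3 (b=4); 4→5: 5^(5 + 1) + 3 = 15628; 15628−1 = 15627
i=3: 15627 = 5^(5 + 1) + 2 (b=5); 5→6: 6^(6 + 1) + 2 = 279938; 279938−1 = 279937
i=4: 279937 = 6^(6 + 1) + 1 (b=6); 6→7: 7^(7 + 1) + 1 = 5764802; 5764802−1 = 5764801
i=5: 5764801 = 7^(7 + 1) (b=7); 7→8: 8^(8 + 1) = 134217728; 134217728−1 = 134217727
i=6: 134217727 = 7·8^8 + 7·8^7 + 7·8^6 + 7·8^5 + 7·8^4 + 7·8^3 + 7·8^2 + 7·8 + 7 (b=8); 8→9: 7·9^9 + 7·9^7 + 7·9^6 + 7·9^5 + 7·9^4 + 7·9^3 + 7·9^2 + 7·9 + 7 = 2749609303; 2749609303−1 = 2749609302

11, 84, 1027, 15627, 279937, 5764801, 134217727, 2749609302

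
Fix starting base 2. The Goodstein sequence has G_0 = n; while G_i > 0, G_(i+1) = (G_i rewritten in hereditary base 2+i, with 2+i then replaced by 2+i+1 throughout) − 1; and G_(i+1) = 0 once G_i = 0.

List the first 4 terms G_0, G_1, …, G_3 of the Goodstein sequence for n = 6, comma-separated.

6, 29, 257, 3125

(0) 6|_2 = 2^2 + 2 ↦ 3^3 + 3|_3 = 30 ⇒ 29
(1) 29|_3 = 3^3 + 2 ↦ 4^4 + 2|_4 = 258 ⇒ 257
(2) 257|_4 = 4^4 + 1 ↦ 5^5 + 1|_5 = 3126 ⇒ 3125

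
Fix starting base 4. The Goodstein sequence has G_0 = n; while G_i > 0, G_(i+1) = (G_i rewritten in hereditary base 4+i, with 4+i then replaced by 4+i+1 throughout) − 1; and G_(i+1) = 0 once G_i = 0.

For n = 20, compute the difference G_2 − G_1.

base 4: 20 = 4^2 + 4; at 5: 5^2 + 5 = 30; next = 29
base 5: 29 = 5^2 + 4; at 6: 6^2 + 4 = 40; next = 39

10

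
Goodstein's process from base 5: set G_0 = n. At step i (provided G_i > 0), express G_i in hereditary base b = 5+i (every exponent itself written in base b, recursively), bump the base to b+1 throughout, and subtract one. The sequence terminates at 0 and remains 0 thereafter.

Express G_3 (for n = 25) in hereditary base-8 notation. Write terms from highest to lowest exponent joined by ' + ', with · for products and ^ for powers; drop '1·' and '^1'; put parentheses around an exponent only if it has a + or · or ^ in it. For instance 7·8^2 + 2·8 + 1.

i=0: 25 = 5^2 (b=5); 5→6: 6^2 = 36; 36−1 = 35
i=1: 35 = 5·6 + 5 (b=6); 6→7: 5·7 + 5 = 40; 40−1 = 39
i=2: 39 = 5·7 + 4 (b=7); 7→8: 5·8 + 4 = 44; 44−1 = 43

5·8 + 3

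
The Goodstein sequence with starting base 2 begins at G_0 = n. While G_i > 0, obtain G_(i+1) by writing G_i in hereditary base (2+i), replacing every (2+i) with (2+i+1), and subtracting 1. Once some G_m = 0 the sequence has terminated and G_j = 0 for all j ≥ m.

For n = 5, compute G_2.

G_0=5  [base 2] 2^2 + 1  →[2↦3]→  3^3 + 1 = 28  −1 ⇒ G_1=27
G_1=27  [base 3] 3^3  →[3↦4]→  4^4 = 256  −1 ⇒ G_2=255
G_2=255  [base 4] 3·4^3 + 3·4^2 + 3·4 + 3  →[4↦5]→  3·5^3 + 3·5^2 + 3·5 + 3 = 468  −1 ⇒ G_3=467

255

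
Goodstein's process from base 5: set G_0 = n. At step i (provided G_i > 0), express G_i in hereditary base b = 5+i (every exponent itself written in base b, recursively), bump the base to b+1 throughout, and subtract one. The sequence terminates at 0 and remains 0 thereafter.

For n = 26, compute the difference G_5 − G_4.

base 5: 26 = 5^2 + 1; at 6: 6^2 + 1 = 37; next = 36
base 6: 36 = 6^2; at 7: 7^2 = 49; next = 48
base 7: 48 = 6·7 + 6; at 8: 6·8 + 6 = 54; next = 53
base 8: 53 = 6·8 + 5; at 9: 6·9 + 5 = 59; next = 58
base 9: 58 = 6·9 + 4; at 10: 6·10 + 4 = 64; next = 63

5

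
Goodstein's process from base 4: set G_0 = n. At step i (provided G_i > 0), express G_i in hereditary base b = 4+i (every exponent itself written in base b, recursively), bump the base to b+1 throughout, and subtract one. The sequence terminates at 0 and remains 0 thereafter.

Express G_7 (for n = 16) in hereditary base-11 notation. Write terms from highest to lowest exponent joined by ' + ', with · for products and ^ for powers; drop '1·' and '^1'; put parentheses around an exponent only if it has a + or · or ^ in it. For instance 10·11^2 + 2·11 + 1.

3·11 + 8

16 —HB4→ 4^2 —bump→ 5^2 = 25 —(−1)→ 24
24 —HB5→ 4·5 + 4 —bump→ 4·6 + 4 = 28 —(−1)→ 27
27 —HB6→ 4·6 + 3 —bump→ 4·7 + 3 = 31 —(−1)→ 30
30 —HB7→ 4·7 + 2 —bump→ 4·8 + 2 = 34 —(−1)→ 33
33 —HB8→ 4·8 + 1 —bump→ 4·9 + 1 = 37 —(−1)→ 36
36 —HB9→ 4·9 —bump→ 4·10 = 40 —(−1)→ 39
39 —HB10→ 3·10 + 9 —bump→ 3·11 + 9 = 42 —(−1)→ 41
41 —HB11→ 3·11 + 8 —bump→ 3·12 + 8 = 44 —(−1)→ 43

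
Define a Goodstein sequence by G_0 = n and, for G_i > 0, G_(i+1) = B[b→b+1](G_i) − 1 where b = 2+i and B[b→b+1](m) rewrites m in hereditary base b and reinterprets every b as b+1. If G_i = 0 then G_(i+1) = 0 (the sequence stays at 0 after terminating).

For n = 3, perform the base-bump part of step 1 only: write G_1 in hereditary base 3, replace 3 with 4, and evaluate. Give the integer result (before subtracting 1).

base 2: 3 = 2 + 1; at 3: 3 + 1 = 4; next = 3
base 3: 3 = 3; at 4: 4 = 4; next = 3

4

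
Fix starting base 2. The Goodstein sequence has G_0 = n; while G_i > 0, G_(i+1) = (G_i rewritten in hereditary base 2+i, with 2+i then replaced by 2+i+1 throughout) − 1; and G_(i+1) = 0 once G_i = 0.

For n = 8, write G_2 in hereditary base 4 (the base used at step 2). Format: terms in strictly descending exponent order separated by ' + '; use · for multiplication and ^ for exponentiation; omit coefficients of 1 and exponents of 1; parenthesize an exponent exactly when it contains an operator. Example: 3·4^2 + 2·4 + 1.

2·4^4 + 2·4^2 + 2·4 + 1

[0] 8 ≡ 2^(2 + 1) (base 2). Lift 3: 81. −1: 80.
[1] 80 ≡ 2·3^3 + 2·3^2 + 2·3 + 2 (base 3). Lift 4: 554. −1: 553.
[2] 553 ≡ 2·4^4 + 2·4^2 + 2·4 + 1 (base 4). Lift 5: 6311. −1: 6310.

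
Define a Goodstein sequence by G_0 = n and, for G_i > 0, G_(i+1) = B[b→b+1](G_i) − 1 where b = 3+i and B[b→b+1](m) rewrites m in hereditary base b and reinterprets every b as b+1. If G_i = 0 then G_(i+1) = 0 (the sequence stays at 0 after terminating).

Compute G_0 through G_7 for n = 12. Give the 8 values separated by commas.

12, 19, 27, 37, 49, 63, 69, 75

12 —HB3→ 3^2 + 3 —bump→ 4^2 + 4 = 20 —(−1)→ 19
19 —HB4→ 4^2 + 3 —bump→ 5^2 + 3 = 28 —(−1)→ 27
27 —HB5→ 5^2 + 2 —bump→ 6^2 + 2 = 38 —(−1)→ 37
37 —HB6→ 6^2 + 1 —bump→ 7^2 + 1 = 50 —(−1)→ 49
49 —HB7→ 7^2 —bump→ 8^2 = 64 —(−1)→ 63
63 —HB8→ 7·8 + 7 —bump→ 7·9 + 7 = 70 —(−1)→ 69
69 —HB9→ 7·9 + 6 —bump→ 7·10 + 6 = 76 —(−1)→ 75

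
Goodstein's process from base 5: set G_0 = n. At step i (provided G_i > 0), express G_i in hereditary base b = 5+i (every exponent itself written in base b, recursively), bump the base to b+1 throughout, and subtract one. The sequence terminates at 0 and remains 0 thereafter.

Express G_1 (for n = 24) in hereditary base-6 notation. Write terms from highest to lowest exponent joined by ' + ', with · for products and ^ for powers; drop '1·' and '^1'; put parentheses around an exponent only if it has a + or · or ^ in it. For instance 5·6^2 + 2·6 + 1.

base 5: 24 = 4·5 + 4; at 6: 4·6 + 4 = 28; next = 27
base 6: 27 = 4·6 + 3; at 7: 4·7 + 3 = 31; next = 30

4·6 + 3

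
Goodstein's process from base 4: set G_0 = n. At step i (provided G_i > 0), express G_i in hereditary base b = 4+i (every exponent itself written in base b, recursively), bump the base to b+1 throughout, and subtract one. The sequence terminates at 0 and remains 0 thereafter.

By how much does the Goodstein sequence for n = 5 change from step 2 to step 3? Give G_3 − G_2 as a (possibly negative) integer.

[0] 5 ≡ 4 + 1 (base 4). Lift 5: 6. −1: 5.
[1] 5 ≡ 5 (base 5). Lift 6: 6. −1: 5.
[2] 5 ≡ 5 (base 6). Lift 7: 5. −1: 4.

-1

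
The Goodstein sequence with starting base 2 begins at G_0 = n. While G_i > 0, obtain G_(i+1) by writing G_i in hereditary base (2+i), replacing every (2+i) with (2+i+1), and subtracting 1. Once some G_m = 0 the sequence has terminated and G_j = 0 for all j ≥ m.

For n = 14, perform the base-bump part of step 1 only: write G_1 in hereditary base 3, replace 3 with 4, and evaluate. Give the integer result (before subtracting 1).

i=0: 14 = 2^(2 + 1) + 2^2 + 2 (b=2); 2→3: 3^(3 + 1) + 3^3 + 3 = 111; 111−1 = 110
i=1: 110 = 3^(3 + 1) + 3^3 + 2 (b=3); 3→4: 4^(4 + 1) + 4^4 + 2 = 1282; 1282−1 = 1281

1282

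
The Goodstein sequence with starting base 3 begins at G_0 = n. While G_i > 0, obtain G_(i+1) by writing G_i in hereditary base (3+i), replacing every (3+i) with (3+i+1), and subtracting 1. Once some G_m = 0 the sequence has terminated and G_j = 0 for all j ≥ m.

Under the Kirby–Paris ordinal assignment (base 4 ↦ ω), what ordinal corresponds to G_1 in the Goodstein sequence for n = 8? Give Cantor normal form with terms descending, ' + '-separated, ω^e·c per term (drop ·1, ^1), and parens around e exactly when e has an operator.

G_0 = 8. HB_3(8) = 2·3 + 2. Bump = 10. G_1 = 9.
G_1 = 9. HB_4(9) = 2·4 + 1. Bump = 11. G_2 = 10.

ω·2 + 1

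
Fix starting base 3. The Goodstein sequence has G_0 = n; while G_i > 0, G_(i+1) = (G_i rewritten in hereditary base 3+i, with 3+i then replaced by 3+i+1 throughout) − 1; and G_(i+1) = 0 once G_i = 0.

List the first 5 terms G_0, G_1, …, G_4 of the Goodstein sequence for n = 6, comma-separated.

6, 7, 7, 7, 7

(0) 6|_3 = 2·3 ↦ 2·4|_4 = 8 ⇒ 7
(1) 7|_4 = 4 + 3 ↦ 5 + 3|_5 = 8 ⇒ 7
(2) 7|_5 = 5 + 2 ↦ 6 + 2|_6 = 8 ⇒ 7
(3) 7|_6 = 6 + 1 ↦ 7 + 1|_7 = 8 ⇒ 7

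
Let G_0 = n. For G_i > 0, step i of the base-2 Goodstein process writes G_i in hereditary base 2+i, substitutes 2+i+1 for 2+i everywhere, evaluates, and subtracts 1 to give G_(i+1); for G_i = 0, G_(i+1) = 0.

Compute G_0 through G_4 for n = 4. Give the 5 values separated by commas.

step 0: 4 = 2^2; sub 3 for 2: 3^3; = 27; G_1 = 27−1 = 26
step 1: 26 = 2·3^2 + 2·3 + 2; sub 4 for 3: 2·4^2 + 2·4 + 2; = 42; G_2 = 42−1 = 41
step 2: 41 = 2·4^2 + 2·4 + 1; sub 5 for 4: 2·5^2 + 2·5 + 1; = 61; G_3 = 61−1 = 60
step 3: 60 = 2·5^2 + 2·5; sub 6 for 5: 2·6^2 + 2·6; = 84; G_4 = 84−1 = 83

4, 26, 41, 60, 83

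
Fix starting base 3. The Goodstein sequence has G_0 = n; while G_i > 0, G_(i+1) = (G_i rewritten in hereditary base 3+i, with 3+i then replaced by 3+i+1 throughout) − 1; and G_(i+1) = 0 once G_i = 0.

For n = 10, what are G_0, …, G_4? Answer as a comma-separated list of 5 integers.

G_0 = 10. HB_3(10) = 3^2 + 1. Bump = 17. G_1 = 16.
G_1 = 16. HB_4(16) = 4^2. Bump = 25. G_2 = 24.
G_2 = 24. HB_5(24) = 4·5 + 4. Bump = 28. G_3 = 27.
G_3 = 27. HB_6(27) = 4·6 + 3. Bump = 31. G_4 = 30.

10, 16, 24, 27, 30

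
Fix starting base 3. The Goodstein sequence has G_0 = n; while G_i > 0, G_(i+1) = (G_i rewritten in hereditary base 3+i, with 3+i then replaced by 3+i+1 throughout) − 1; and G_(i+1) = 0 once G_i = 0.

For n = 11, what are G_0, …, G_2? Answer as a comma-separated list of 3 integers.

11, 17, 25

step 0: 11 = 3^2 + 2; sub 4 for 3: 4^2 + 2; = 18; G_1 = 18−1 = 17
step 1: 17 = 4^2 + 1; sub 5 for 4: 5^2 + 1; = 26; G_2 = 26−1 = 25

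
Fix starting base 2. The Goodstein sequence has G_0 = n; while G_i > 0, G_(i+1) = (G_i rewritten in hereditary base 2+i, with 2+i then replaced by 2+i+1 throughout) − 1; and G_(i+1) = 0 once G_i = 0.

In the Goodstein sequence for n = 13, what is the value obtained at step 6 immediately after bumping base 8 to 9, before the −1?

3486786856

step 0: 13 = 2^(2 + 1) + 2^2 + 1; sub 3 for 2: 3^(3 + 1) + 3^3 + 1; = 109; G_1 = 109−1 = 108
step 1: 108 = 3^(3 + 1) + 3^3; sub 4 for 3: 4^(4 + 1) + 4^4; = 1280; G_2 = 1280−1 = 1279
step 2: 1279 = 4^(4 + 1) + 3·4^3 + 3·4^2 + 3·4 + 3; sub 5 for 4: 5^(5 + 1) + 3·5^3 + 3·5^2 + 3·5 + 3; = 16093; G_3 = 16093−1 = 16092
step 3: 16092 = 5^(5 + 1) + 3·5^3 + 3·5^2 + 3·5 + 2; sub 6 for 5: 6^(6 + 1) + 3·6^3 + 3·6^2 + 3·6 + 2; = 280712; G_4 = 280712−1 = 280711
step 4: 280711 = 6^(6 + 1) + 3·6^3 + 3·6^2 + 3·6 + 1; sub 7 for 6: 7^(7 + 1) + 3·7^3 + 3·7^2 + 3·7 + 1; = 5765999; G_5 = 5765999−1 = 5765998
step 5: 5765998 = 7^(7 + 1) + 3·7^3 + 3·7^2 + 3·7; sub 8 for 7: 8^(8 + 1) + 3·8^3 + 3·8^2 + 3·8; = 134219480; G_6 = 134219480−1 = 134219479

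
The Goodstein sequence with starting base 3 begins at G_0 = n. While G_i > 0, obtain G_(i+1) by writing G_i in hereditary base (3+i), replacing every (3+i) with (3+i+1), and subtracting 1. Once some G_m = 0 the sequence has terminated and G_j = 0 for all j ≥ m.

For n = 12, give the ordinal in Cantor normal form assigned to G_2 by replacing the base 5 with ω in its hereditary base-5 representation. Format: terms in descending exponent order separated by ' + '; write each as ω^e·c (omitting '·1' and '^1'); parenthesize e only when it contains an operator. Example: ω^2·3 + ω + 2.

step 0: 12 = 3^2 + 3; sub 4 for 3: 4^2 + 4; = 20; G_1 = 20−1 = 19
step 1: 19 = 4^2 + 3; sub 5 for 4: 5^2 + 3; = 28; G_2 = 28−1 = 27
step 2: 27 = 5^2 + 2; sub 6 for 5: 6^2 + 2; = 38; G_3 = 38−1 = 37

ω^2 + 2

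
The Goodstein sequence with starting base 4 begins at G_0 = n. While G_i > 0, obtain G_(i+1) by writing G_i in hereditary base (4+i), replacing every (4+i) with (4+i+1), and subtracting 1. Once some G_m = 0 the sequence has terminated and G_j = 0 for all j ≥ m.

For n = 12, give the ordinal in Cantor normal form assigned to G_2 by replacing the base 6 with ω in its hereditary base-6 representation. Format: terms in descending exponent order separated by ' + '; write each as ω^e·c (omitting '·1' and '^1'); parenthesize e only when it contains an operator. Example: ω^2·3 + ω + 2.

G_0 = 12. HB_4(12) = 3·4. Bump = 15. G_1 = 14.
G_1 = 14. HB_5(14) = 2·5 + 4. Bump = 16. G_2 = 15.
G_2 = 15. HB_6(15) = 2·6 + 3. Bump = 17. G_3 = 16.

ω·2 + 3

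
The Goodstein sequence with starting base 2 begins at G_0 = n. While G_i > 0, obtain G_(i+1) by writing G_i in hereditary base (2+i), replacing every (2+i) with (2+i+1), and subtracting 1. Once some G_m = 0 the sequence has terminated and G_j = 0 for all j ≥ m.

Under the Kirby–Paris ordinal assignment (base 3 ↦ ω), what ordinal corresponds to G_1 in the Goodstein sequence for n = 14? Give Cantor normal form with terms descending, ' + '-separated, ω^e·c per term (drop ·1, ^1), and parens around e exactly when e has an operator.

step 0: 14 = 2^(2 + 1) + 2^2 + 2; sub 3 for 2: 3^(3 + 1) + 3^3 + 3; = 111; G_1 = 111−1 = 110
step 1: 110 = 3^(3 + 1) + 3^3 + 2; sub 4 for 3: 4^(4 + 1) + 4^4 + 2; = 1282; G_2 = 1282−1 = 1281

ω^(ω + 1) + ω^ω + 2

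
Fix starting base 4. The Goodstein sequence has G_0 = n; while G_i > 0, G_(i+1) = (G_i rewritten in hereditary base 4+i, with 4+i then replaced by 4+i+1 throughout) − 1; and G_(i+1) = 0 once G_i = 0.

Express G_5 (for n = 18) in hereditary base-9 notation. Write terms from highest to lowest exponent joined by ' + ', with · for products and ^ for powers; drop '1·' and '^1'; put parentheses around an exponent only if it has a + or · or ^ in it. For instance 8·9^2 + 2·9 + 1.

base 4: 18 = 4^2 + 2; at 5: 5^2 + 2 = 27; next = 26
base 5: 26 = 5^2 + 1; at 6: 6^2 + 1 = 37; next = 36
base 6: 36 = 6^2; at 7: 7^2 = 49; next = 48
base 7: 48 = 6·7 + 6; at 8: 6·8 + 6 = 54; next = 53
base 8: 53 = 6·8 + 5; at 9: 6·9 + 5 = 59; next = 58
base 9: 58 = 6·9 + 4; at 10: 6·10 + 4 = 64; next = 63

6·9 + 4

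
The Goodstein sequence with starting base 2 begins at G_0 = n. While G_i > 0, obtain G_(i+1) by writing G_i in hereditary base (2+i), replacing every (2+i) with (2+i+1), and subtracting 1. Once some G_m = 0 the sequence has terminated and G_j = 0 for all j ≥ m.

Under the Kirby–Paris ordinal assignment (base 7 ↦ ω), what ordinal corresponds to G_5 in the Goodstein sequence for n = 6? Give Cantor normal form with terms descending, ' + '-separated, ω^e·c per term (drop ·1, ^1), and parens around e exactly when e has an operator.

ω^5·5 + ω^4·5 + ω^3·5 + ω^2·5 + ω·5 + 4

6 —HB2→ 2^2 + 2 —bump→ 3^3 + 3 = 30 —(−1)→ 29
29 —HB3→ 3^3 + 2 —bump→ 4^4 + 2 = 258 —(−1)→ 257
257 —HB4→ 4^4 + 1 —bump→ 5^5 + 1 = 3126 —(−1)→ 3125
3125 —HB5→ 5^5 —bump→ 6^6 = 46656 —(−1)→ 46655
46655 —HB6→ 5·6^5 + 5·6^4 + 5·6^3 + 5·6^2 + 5·6 + 5 —bump→ 5·7^5 + 5·7^4 + 5·7^3 + 5·7^2 + 5·7 + 5 = 98040 —(−1)→ 98039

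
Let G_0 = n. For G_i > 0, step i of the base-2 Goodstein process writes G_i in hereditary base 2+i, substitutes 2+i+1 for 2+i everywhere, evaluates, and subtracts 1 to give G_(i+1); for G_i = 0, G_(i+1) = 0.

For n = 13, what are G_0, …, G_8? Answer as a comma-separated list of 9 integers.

13, 108, 1279, 16092, 280711, 5765998, 134219479, 3486786855, 100000003325

(0) 13|_2 = 2^(2 + 1) + 2^2 + 1 ↦ 3^(3 + 1) + 3^3 + 1|_3 = 109 ⇒ 108
(1) 108|_3 = 3^(3 + 1) + 3^3 ↦ 4^(4 + 1) + 4^4|_4 = 1280 ⇒ 1279
(2) 1279|_4 = 4^(4 + 1) + 3·4^3 + 3·4^2 + 3·4 + 3 ↦ 5^(5 + 1) + 3·5^3 + 3·5^2 + 3·5 + 3|_5 = 16093 ⇒ 16092
(3) 16092|_5 = 5^(5 + 1) + 3·5^3 + 3·5^2 + 3·5 + 2 ↦ 6^(6 + 1) + 3·6^3 + 3·6^2 + 3·6 + 2|_6 = 280712 ⇒ 280711
(4) 280711|_6 = 6^(6 + 1) + 3·6^3 + 3·6^2 + 3·6 + 1 ↦ 7^(7 + 1) + 3·7^3 + 3·7^2 + 3·7 + 1|_7 = 5765999 ⇒ 5765998
(5) 5765998|_7 = 7^(7 + 1) + 3·7^3 + 3·7^2 + 3·7 ↦ 8^(8 + 1) + 3·8^3 + 3·8^2 + 3·8|_8 = 134219480 ⇒ 134219479
(6) 134219479|_8 = 8^(8 + 1) + 3·8^3 + 3·8^2 + 2·8 + 7 ↦ 9^(9 + 1) + 3·9^3 + 3·9^2 + 2·9 + 7|_9 = 3486786856 ⇒ 3486786855
(7) 3486786855|_9 = 9^(9 + 1) + 3·9^3 + 3·9^2 + 2·9 + 6 ↦ 10^(10 + 1) + 3·10^3 + 3·10^2 + 2·10 + 6|_10 = 100000003326 ⇒ 100000003325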